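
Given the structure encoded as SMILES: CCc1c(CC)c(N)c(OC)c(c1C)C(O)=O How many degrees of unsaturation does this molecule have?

Molecular formula: C13H19NO3.
DoU = (2C + 2 + N − H − X) / 2, where X is the halogen count and O/S are ignored.
    = (2·13 + 2 + 1 − 19 − 0) / 2 = 10 / 2 = 5.

5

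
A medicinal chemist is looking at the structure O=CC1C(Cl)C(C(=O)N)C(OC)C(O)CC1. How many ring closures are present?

1

In SMILES, each pair of matching ring-closure digits denotes one ring-closing bond; the number of such bonds equals the number of independent rings.
Ring-closure bonds here: 1.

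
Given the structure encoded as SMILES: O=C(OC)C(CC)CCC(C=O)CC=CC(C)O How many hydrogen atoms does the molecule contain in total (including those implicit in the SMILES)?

Walk through each heavy atom and fill implicit hydrogens from standard valence (C 4, N 3, O 2, S 2, halogen 1):
  atom 1: O, bond orders sum to 2 (valence 2) → 0 H
  atom 2: C, bond orders sum to 4 (valence 4) → 0 H
  atom 3: O, bond orders sum to 2 (valence 2) → 0 H
  atom 4: C, bond orders sum to 1 (valence 4) → 3 H
  atom 5: C, bond orders sum to 3 (valence 4) → 1 H
  atom 6: C, bond orders sum to 2 (valence 4) → 2 H
  atom 7: C, bond orders sum to 1 (valence 4) → 3 H
  atom 8: C, bond orders sum to 2 (valence 4) → 2 H
  atom 9: C, bond orders sum to 2 (valence 4) → 2 H
  atom 10: C, bond orders sum to 3 (valence 4) → 1 H
  atom 11: C, bond orders sum to 3 (valence 4) → 1 H
  atom 12: O, bond orders sum to 2 (valence 2) → 0 H
  atom 13: C, bond orders sum to 2 (valence 4) → 2 H
  atom 14: C, bond orders sum to 3 (valence 4) → 1 H
  atom 15: C, bond orders sum to 3 (valence 4) → 1 H
  atom 16: C, bond orders sum to 3 (valence 4) → 1 H
  atom 17: C, bond orders sum to 1 (valence 4) → 3 H
  atom 18: O, bond orders sum to 1 (valence 2) → 1 H
Total hydrogens: 24.

24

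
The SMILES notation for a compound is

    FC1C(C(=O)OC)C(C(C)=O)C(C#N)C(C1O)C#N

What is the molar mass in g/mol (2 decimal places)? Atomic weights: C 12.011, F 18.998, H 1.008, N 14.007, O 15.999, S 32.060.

First, the molecular formula is C12H13FN2O4 (counting implicit H from valence).
  C: 12 × 12.011 = 144.132
  F: 1 × 18.998 = 18.998
  H: 13 × 1.008 = 13.104
  N: 2 × 14.007 = 28.014
  O: 4 × 15.999 = 63.996
Sum: 12×12.011 + 1×18.998 + 13×1.008 + 2×14.007 + 4×15.999 = 268.244 → 268.24 g/mol.

268.24 g/mol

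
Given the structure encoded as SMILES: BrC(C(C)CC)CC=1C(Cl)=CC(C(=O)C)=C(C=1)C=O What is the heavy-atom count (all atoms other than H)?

Every atom symbol written in the SMILES (organic subset) is one heavy atom; implicit H are not written.
Heavy atoms by element → Br:1, C:15, Cl:1, O:2.
Total: 19.

19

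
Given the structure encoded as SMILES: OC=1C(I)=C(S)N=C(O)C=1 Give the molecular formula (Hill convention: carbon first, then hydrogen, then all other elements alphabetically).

Walk through each heavy atom and fill implicit hydrogens from standard valence (C 4, N 3, O 2, S 2, halogen 1):
  atom 1: O, bond orders sum to 1 (valence 2) → 1 H
  atom 2: C, bond orders sum to 4 (valence 4) → 0 H
  atom 3: C, bond orders sum to 4 (valence 4) → 0 H
  atom 4: I (halogen, monovalent) → 0 H
  atom 5: C, bond orders sum to 4 (valence 4) → 0 H
  atom 6: S, bond orders sum to 1 (valence 2) → 1 H
  atom 7: N, bond orders sum to 3 (valence 3) → 0 H
  atom 8: C, bond orders sum to 4 (valence 4) → 0 H
  atom 9: O, bond orders sum to 1 (valence 2) → 1 H
  atom 10: C, bond orders sum to 3 (valence 4) → 1 H
Totals → C:5, H:4, I:1, N:1, O:2, S:1.

C5H4INO2S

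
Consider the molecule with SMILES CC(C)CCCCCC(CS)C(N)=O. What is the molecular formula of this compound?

Walk through each heavy atom and fill implicit hydrogens from standard valence (C 4, N 3, O 2, S 2, halogen 1):
  atom 1: C, bond orders sum to 1 (valence 4) → 3 H
  atom 2: C, bond orders sum to 3 (valence 4) → 1 H
  atom 3: C, bond orders sum to 1 (valence 4) → 3 H
  atom 4: C, bond orders sum to 2 (valence 4) → 2 H
  atom 5: C, bond orders sum to 2 (valence 4) → 2 H
  atom 6: C, bond orders sum to 2 (valence 4) → 2 H
  atom 7: C, bond orders sum to 2 (valence 4) → 2 H
  atom 8: C, bond orders sum to 2 (valence 4) → 2 H
  atom 9: C, bond orders sum to 3 (valence 4) → 1 H
  atom 10: C, bond orders sum to 2 (valence 4) → 2 H
  atom 11: S, bond orders sum to 1 (valence 2) → 1 H
  atom 12: C, bond orders sum to 4 (valence 4) → 0 H
  atom 13: N, bond orders sum to 1 (valence 3) → 2 H
  atom 14: O, bond orders sum to 2 (valence 2) → 0 H
Totals → C:11, H:23, N:1, O:1, S:1.

C11H23NOS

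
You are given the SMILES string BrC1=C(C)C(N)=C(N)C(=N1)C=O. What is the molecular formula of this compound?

Walk through each heavy atom and fill implicit hydrogens from standard valence (C 4, N 3, O 2, S 2, halogen 1):
  atom 1: Br (halogen, monovalent) → 0 H
  atom 2: C, bond orders sum to 4 (valence 4) → 0 H
  atom 3: C, bond orders sum to 4 (valence 4) → 0 H
  atom 4: C, bond orders sum to 1 (valence 4) → 3 H
  atom 5: C, bond orders sum to 4 (valence 4) → 0 H
  atom 6: N, bond orders sum to 1 (valence 3) → 2 H
  atom 7: C, bond orders sum to 4 (valence 4) → 0 H
  atom 8: N, bond orders sum to 1 (valence 3) → 2 H
  atom 9: C, bond orders sum to 4 (valence 4) → 0 H
  atom 10: N, bond orders sum to 3 (valence 3) → 0 H
  atom 11: C, bond orders sum to 3 (valence 4) → 1 H
  atom 12: O, bond orders sum to 2 (valence 2) → 0 H
Totals → C:7, H:8, Br:1, N:3, O:1.

C7H8BrN3O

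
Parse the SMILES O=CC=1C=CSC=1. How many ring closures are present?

1

In SMILES, each pair of matching ring-closure digits denotes one ring-closing bond; the number of such bonds equals the number of independent rings.
Ring-closure bonds here: 1.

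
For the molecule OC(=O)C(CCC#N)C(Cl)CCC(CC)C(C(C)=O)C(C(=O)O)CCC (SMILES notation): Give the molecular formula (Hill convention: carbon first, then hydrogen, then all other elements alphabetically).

Walk through each heavy atom and fill implicit hydrogens from standard valence (C 4, N 3, O 2, S 2, halogen 1):
  atom 1: O, bond orders sum to 1 (valence 2) → 1 H
  atom 2: C, bond orders sum to 4 (valence 4) → 0 H
  atom 3: O, bond orders sum to 2 (valence 2) → 0 H
  atom 4: C, bond orders sum to 3 (valence 4) → 1 H
  atom 5: C, bond orders sum to 2 (valence 4) → 2 H
  atom 6: C, bond orders sum to 2 (valence 4) → 2 H
  atom 7: C, bond orders sum to 4 (valence 4) → 0 H
  atom 8: N, bond orders sum to 3 (valence 3) → 0 H
  atom 9: C, bond orders sum to 3 (valence 4) → 1 H
  atom 10: Cl (halogen, monovalent) → 0 H
  atom 11: C, bond orders sum to 2 (valence 4) → 2 H
  atom 12: C, bond orders sum to 2 (valence 4) → 2 H
  atom 13: C, bond orders sum to 3 (valence 4) → 1 H
  atom 14: C, bond orders sum to 2 (valence 4) → 2 H
  atom 15: C, bond orders sum to 1 (valence 4) → 3 H
  atom 16: C, bond orders sum to 3 (valence 4) → 1 H
  atom 17: C, bond orders sum to 4 (valence 4) → 0 H
  atom 18: C, bond orders sum to 1 (valence 4) → 3 H
  atom 19: O, bond orders sum to 2 (valence 2) → 0 H
  atom 20: C, bond orders sum to 3 (valence 4) → 1 H
  atom 21: C, bond orders sum to 4 (valence 4) → 0 H
  atom 22: O, bond orders sum to 2 (valence 2) → 0 H
  atom 23: O, bond orders sum to 1 (valence 2) → 1 H
  atom 24: C, bond orders sum to 2 (valence 4) → 2 H
  atom 25: C, bond orders sum to 2 (valence 4) → 2 H
  atom 26: C, bond orders sum to 1 (valence 4) → 3 H
Totals → C:19, H:30, Cl:1, N:1, O:5.
In Hill order: C19H30ClNO5.

C19H30ClNO5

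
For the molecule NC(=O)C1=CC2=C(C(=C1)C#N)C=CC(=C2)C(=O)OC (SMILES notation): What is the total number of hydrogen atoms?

10

Walk through each heavy atom and fill implicit hydrogens from standard valence (C 4, N 3, O 2, S 2, halogen 1):
  atom 1: N, bond orders sum to 1 (valence 3) → 2 H
  atom 2: C, bond orders sum to 4 (valence 4) → 0 H
  atom 3: O, bond orders sum to 2 (valence 2) → 0 H
  atom 4: C, bond orders sum to 4 (valence 4) → 0 H
  atom 5: C, bond orders sum to 3 (valence 4) → 1 H
  atom 6: C, bond orders sum to 4 (valence 4) → 0 H
  atom 7: C, bond orders sum to 4 (valence 4) → 0 H
  atom 8: C, bond orders sum to 4 (valence 4) → 0 H
  atom 9: C, bond orders sum to 3 (valence 4) → 1 H
  atom 10: C, bond orders sum to 4 (valence 4) → 0 H
  atom 11: N, bond orders sum to 3 (valence 3) → 0 H
  atom 12: C, bond orders sum to 3 (valence 4) → 1 H
  atom 13: C, bond orders sum to 3 (valence 4) → 1 H
  atom 14: C, bond orders sum to 4 (valence 4) → 0 H
  atom 15: C, bond orders sum to 3 (valence 4) → 1 H
  atom 16: C, bond orders sum to 4 (valence 4) → 0 H
  atom 17: O, bond orders sum to 2 (valence 2) → 0 H
  atom 18: O, bond orders sum to 2 (valence 2) → 0 H
  atom 19: C, bond orders sum to 1 (valence 4) → 3 H
Total hydrogens: 10.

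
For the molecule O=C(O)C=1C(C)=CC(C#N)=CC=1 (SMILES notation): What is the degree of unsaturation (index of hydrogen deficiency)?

7

Degree of unsaturation = (number of rings) + (number of π bonds).
Ring closures in the SMILES: 1.
π bonds: 4 double bonds (each 1 DoU), 1 triple bond (each 2 DoU) → 6 DoU from unsaturation.
Total DoU = 1 + 6 = 7.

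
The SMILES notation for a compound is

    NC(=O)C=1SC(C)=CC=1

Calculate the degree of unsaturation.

4

Molecular formula: C6H7NOS.
DoU = (2C + 2 + N − H − X) / 2, where X is the halogen count and O/S are ignored.
    = (2·6 + 2 + 1 − 7 − 0) / 2 = 8 / 2 = 4.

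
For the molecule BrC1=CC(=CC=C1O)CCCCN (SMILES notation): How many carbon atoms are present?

Count every carbon token in the SMILES (each C, including those in ring-closure positions and inside branches).
Carbon count: 10.

10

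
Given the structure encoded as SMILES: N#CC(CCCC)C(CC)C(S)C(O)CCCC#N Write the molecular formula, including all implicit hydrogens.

Walk through each heavy atom and fill implicit hydrogens from standard valence (C 4, N 3, O 2, S 2, halogen 1):
  atom 1: N, bond orders sum to 3 (valence 3) → 0 H
  atom 2: C, bond orders sum to 4 (valence 4) → 0 H
  atom 3: C, bond orders sum to 3 (valence 4) → 1 H
  atom 4: C, bond orders sum to 2 (valence 4) → 2 H
  atom 5: C, bond orders sum to 2 (valence 4) → 2 H
  atom 6: C, bond orders sum to 2 (valence 4) → 2 H
  atom 7: C, bond orders sum to 1 (valence 4) → 3 H
  atom 8: C, bond orders sum to 3 (valence 4) → 1 H
  atom 9: C, bond orders sum to 2 (valence 4) → 2 H
  atom 10: C, bond orders sum to 1 (valence 4) → 3 H
  atom 11: C, bond orders sum to 3 (valence 4) → 1 H
  atom 12: S, bond orders sum to 1 (valence 2) → 1 H
  atom 13: C, bond orders sum to 3 (valence 4) → 1 H
  atom 14: O, bond orders sum to 1 (valence 2) → 1 H
  atom 15: C, bond orders sum to 2 (valence 4) → 2 H
  atom 16: C, bond orders sum to 2 (valence 4) → 2 H
  atom 17: C, bond orders sum to 2 (valence 4) → 2 H
  atom 18: C, bond orders sum to 4 (valence 4) → 0 H
  atom 19: N, bond orders sum to 3 (valence 3) → 0 H
Totals → C:15, H:26, N:2, O:1, S:1.

C15H26N2OS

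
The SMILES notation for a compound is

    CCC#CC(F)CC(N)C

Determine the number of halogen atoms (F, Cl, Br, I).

1

Halogen atoms appear at heavy-atom position 6 (1×F).
Other groups present: 1 alkyne, 1 primary amine.
Halogen count: 1.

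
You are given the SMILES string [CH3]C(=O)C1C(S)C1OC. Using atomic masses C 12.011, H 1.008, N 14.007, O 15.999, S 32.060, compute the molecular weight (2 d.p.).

First, the molecular formula is C6H10O2S (counting implicit H from valence).
  C: 6 × 12.011 = 72.066
  H: 10 × 1.008 = 10.080
  O: 2 × 15.999 = 31.998
  S: 1 × 32.060 = 32.060
Sum: 6×12.011 + 10×1.008 + 2×15.999 + 1×32.060 = 146.204 → 146.20 g/mol.

146.20 g/mol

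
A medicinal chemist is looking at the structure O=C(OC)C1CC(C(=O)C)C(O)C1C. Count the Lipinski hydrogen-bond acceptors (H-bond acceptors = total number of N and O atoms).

N atoms: 0; O atoms: 4.
Lipinski HBA = 0 + 4 = 4.

4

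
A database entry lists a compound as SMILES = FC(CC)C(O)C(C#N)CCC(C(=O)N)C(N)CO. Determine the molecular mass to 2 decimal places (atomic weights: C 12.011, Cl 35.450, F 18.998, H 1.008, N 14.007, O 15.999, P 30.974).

275.32 g/mol

First, the molecular formula is C12H22FN3O3 (counting implicit H from valence).
  C: 12 × 12.011 = 144.132
  F: 1 × 18.998 = 18.998
  H: 22 × 1.008 = 22.176
  N: 3 × 14.007 = 42.021
  O: 3 × 15.999 = 47.997
Sum: 12×12.011 + 1×18.998 + 22×1.008 + 3×14.007 + 3×15.999 = 275.324 → 275.32 g/mol.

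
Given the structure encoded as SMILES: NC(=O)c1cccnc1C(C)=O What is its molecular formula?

Walk through each heavy atom and fill implicit hydrogens from standard valence (C 4, N 3, O 2, S 2, halogen 1); for lowercase aromatic atoms, an aromatic c carries 1 H when it has two neighbours and 0 H with three, and aromatic n carries 0 H:
  atom 1: N, bond orders sum to 1 (valence 3) → 2 H
  atom 2: C, bond orders sum to 4 (valence 4) → 0 H
  atom 3: O, bond orders sum to 2 (valence 2) → 0 H
  atom 4: aromatic c, 3 neighbours → 0 H
  atom 5: aromatic c, 2 neighbours → 1 H
  atom 6: aromatic c, 2 neighbours → 1 H
  atom 7: aromatic c, 2 neighbours → 1 H
  atom 8: aromatic n, 2 neighbours → 0 H
  atom 9: aromatic c, 3 neighbours → 0 H
  atom 10: C, bond orders sum to 4 (valence 4) → 0 H
  atom 11: C, bond orders sum to 1 (valence 4) → 3 H
  atom 12: O, bond orders sum to 2 (valence 2) → 0 H
Totals → C:8, H:8, N:2, O:2.
In Hill order: C8H8N2O2.

C8H8N2O2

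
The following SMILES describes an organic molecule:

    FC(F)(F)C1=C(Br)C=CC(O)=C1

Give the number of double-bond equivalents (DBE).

Degree of unsaturation = (number of rings) + (number of π bonds).
Ring closures in the SMILES: 1.
π bonds: 3 double bonds (each 1 DoU) → 3 DoU from unsaturation.
Total DoU = 1 + 3 = 4.

4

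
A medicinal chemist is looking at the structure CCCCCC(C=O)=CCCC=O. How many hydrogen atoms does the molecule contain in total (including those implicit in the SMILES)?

18

Walk through each heavy atom and fill implicit hydrogens from standard valence (C 4, N 3, O 2, S 2, halogen 1):
  atom 1: C, bond orders sum to 1 (valence 4) → 3 H
  atom 2: C, bond orders sum to 2 (valence 4) → 2 H
  atom 3: C, bond orders sum to 2 (valence 4) → 2 H
  atom 4: C, bond orders sum to 2 (valence 4) → 2 H
  atom 5: C, bond orders sum to 2 (valence 4) → 2 H
  atom 6: C, bond orders sum to 4 (valence 4) → 0 H
  atom 7: C, bond orders sum to 3 (valence 4) → 1 H
  atom 8: O, bond orders sum to 2 (valence 2) → 0 H
  atom 9: C, bond orders sum to 3 (valence 4) → 1 H
  atom 10: C, bond orders sum to 2 (valence 4) → 2 H
  atom 11: C, bond orders sum to 2 (valence 4) → 2 H
  atom 12: C, bond orders sum to 3 (valence 4) → 1 H
  atom 13: O, bond orders sum to 2 (valence 2) → 0 H
Total hydrogens: 18.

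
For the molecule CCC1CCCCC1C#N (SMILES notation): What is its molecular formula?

C9H15N

Walk through each heavy atom and fill implicit hydrogens from standard valence (C 4, N 3, O 2, S 2, halogen 1):
  atom 1: C, bond orders sum to 1 (valence 4) → 3 H
  atom 2: C, bond orders sum to 2 (valence 4) → 2 H
  atom 3: C, bond orders sum to 3 (valence 4) → 1 H
  atom 4: C, bond orders sum to 2 (valence 4) → 2 H
  atom 5: C, bond orders sum to 2 (valence 4) → 2 H
  atom 6: C, bond orders sum to 2 (valence 4) → 2 H
  atom 7: C, bond orders sum to 2 (valence 4) → 2 H
  atom 8: C, bond orders sum to 3 (valence 4) → 1 H
  atom 9: C, bond orders sum to 4 (valence 4) → 0 H
  atom 10: N, bond orders sum to 3 (valence 3) → 0 H
Totals → C:9, H:15, N:1.
In Hill order: C9H15N.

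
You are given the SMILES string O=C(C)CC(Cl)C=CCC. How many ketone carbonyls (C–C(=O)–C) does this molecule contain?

The ketone motif appears at heavy-atom position 2 in the SMILES.
Other groups present: 1 alkene.
Ketone count: 1.

1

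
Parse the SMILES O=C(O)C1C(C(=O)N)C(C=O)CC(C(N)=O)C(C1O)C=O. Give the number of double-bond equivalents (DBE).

6

Molecular formula: C12H16N2O7.
DoU = (2C + 2 + N − H − X) / 2, where X is the halogen count and O/S are ignored.
    = (2·12 + 2 + 2 − 16 − 0) / 2 = 12 / 2 = 6.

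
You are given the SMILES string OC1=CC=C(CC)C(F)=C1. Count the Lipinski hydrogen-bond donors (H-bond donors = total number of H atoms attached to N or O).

Donors: find every N or O and count the H atoms it carries.
  atom 1 (O): bond orders sum to 1 → 1 H
Lipinski HBD = 1.

1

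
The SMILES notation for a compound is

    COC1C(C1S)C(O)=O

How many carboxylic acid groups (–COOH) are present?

The carboxylic acid motif appears at heavy-atom position 7 in the SMILES.
Other groups present: 1 ether, 1 thiol.
Carboxylic acid count: 1.

1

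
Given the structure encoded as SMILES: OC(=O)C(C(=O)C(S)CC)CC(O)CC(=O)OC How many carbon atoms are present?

Count every carbon token in the SMILES (each C, including those in ring-closure positions and inside branches).
Carbon count: 11.

11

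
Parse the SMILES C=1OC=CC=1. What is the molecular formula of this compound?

C4H4O

Walk through each heavy atom and fill implicit hydrogens from standard valence (C 4, N 3, O 2, S 2, halogen 1):
  atom 1: C, bond orders sum to 3 (valence 4) → 1 H
  atom 2: O, bond orders sum to 2 (valence 2) → 0 H
  atom 3: C, bond orders sum to 3 (valence 4) → 1 H
  atom 4: C, bond orders sum to 3 (valence 4) → 1 H
  atom 5: C, bond orders sum to 3 (valence 4) → 1 H
Totals → C:4, H:4, O:1.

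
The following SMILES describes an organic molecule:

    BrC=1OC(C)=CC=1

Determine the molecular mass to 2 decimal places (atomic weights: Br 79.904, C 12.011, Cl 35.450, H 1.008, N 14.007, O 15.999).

161.00 g/mol

First, the molecular formula is C5H5BrO (counting implicit H from valence).
  Br: 1 × 79.904 = 79.904
  C: 5 × 12.011 = 60.055
  H: 5 × 1.008 = 5.040
  O: 1 × 15.999 = 15.999
Sum: 1×79.904 + 5×12.011 + 5×1.008 + 1×15.999 = 160.998 → 161.00 g/mol.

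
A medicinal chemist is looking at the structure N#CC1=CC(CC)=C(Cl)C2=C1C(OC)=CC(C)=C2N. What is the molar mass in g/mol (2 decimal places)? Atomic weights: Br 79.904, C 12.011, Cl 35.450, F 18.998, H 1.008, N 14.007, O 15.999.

274.75 g/mol

First, the molecular formula is C15H15ClN2O (counting implicit H from valence).
  C: 15 × 12.011 = 180.165
  Cl: 1 × 35.450 = 35.450
  H: 15 × 1.008 = 15.120
  N: 2 × 14.007 = 28.014
  O: 1 × 15.999 = 15.999
Sum: 15×12.011 + 1×35.450 + 15×1.008 + 2×14.007 + 1×15.999 = 274.748 → 274.75 g/mol.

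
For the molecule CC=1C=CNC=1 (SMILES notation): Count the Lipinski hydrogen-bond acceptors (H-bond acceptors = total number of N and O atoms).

N atoms: 1; O atoms: 0.
Lipinski HBA = 1 + 0 = 1.

1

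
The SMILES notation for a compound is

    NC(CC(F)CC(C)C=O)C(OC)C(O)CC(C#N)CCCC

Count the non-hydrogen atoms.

23

Every atom symbol written in the SMILES (organic subset) is one heavy atom; implicit H are not written.
Heavy atoms by element → C:17, F:1, N:2, O:3.
Total: 23.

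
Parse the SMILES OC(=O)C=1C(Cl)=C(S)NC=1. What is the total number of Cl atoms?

Scan the SMILES for Cl atoms (remember two-letter symbols like Cl and Br are single atoms).
Chlorine count: 1.

1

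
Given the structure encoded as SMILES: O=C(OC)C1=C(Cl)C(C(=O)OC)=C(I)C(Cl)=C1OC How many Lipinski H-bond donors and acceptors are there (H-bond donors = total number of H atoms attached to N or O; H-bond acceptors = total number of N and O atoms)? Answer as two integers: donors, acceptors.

Donors: find every N or O and count the H atoms it carries.
  atom 1 (O): bond orders sum to 2 → 0 H
  atom 3 (O): bond orders sum to 2 → 0 H
  atom 10 (O): bond orders sum to 2 → 0 H
  atom 11 (O): bond orders sum to 2 → 0 H
  atom 18 (O): bond orders sum to 2 → 0 H
Lipinski HBD = 0.
Acceptors: N atoms = 0, O atoms = 5 → HBA = 5.

0, 5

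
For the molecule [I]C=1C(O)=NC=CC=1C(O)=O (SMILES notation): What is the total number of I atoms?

Scan the SMILES for I atoms (remember two-letter symbols like Cl and Br are single atoms).
Iodine count: 1.

1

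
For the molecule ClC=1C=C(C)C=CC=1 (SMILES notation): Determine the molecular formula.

Walk through each heavy atom and fill implicit hydrogens from standard valence (C 4, N 3, O 2, S 2, halogen 1):
  atom 1: Cl (halogen, monovalent) → 0 H
  atom 2: C, bond orders sum to 4 (valence 4) → 0 H
  atom 3: C, bond orders sum to 3 (valence 4) → 1 H
  atom 4: C, bond orders sum to 4 (valence 4) → 0 H
  atom 5: C, bond orders sum to 1 (valence 4) → 3 H
  atom 6: C, bond orders sum to 3 (valence 4) → 1 H
  atom 7: C, bond orders sum to 3 (valence 4) → 1 H
  atom 8: C, bond orders sum to 3 (valence 4) → 1 H
Totals → C:7, H:7, Cl:1.
In Hill order: C7H7Cl.

C7H7Cl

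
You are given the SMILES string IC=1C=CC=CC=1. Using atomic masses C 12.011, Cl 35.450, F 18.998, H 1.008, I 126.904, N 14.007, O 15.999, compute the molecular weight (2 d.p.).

First, the molecular formula is C6H5I (counting implicit H from valence).
  C: 6 × 12.011 = 72.066
  H: 5 × 1.008 = 5.040
  I: 1 × 126.904 = 126.904
Sum: 6×12.011 + 5×1.008 + 1×126.904 = 204.010 → 204.01 g/mol.

204.01 g/mol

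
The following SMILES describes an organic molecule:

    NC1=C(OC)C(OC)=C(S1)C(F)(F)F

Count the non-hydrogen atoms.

14

Every atom symbol written in the SMILES (organic subset) is one heavy atom; implicit H are not written.
Heavy atoms by element → C:7, F:3, N:1, O:2, S:1.
Total: 14.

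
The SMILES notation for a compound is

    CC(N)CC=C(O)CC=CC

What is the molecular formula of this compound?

C9H17NO

Walk through each heavy atom and fill implicit hydrogens from standard valence (C 4, N 3, O 2, S 2, halogen 1):
  atom 1: C, bond orders sum to 1 (valence 4) → 3 H
  atom 2: C, bond orders sum to 3 (valence 4) → 1 H
  atom 3: N, bond orders sum to 1 (valence 3) → 2 H
  atom 4: C, bond orders sum to 2 (valence 4) → 2 H
  atom 5: C, bond orders sum to 3 (valence 4) → 1 H
  atom 6: C, bond orders sum to 4 (valence 4) → 0 H
  atom 7: O, bond orders sum to 1 (valence 2) → 1 H
  atom 8: C, bond orders sum to 2 (valence 4) → 2 H
  atom 9: C, bond orders sum to 3 (valence 4) → 1 H
  atom 10: C, bond orders sum to 3 (valence 4) → 1 H
  atom 11: C, bond orders sum to 1 (valence 4) → 3 H
Totals → C:9, H:17, N:1, O:1.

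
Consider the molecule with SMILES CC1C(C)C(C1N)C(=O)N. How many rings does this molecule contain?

1

In SMILES, each pair of matching ring-closure digits denotes one ring-closing bond; the number of such bonds equals the number of independent rings.
Ring-closure bonds here: 1.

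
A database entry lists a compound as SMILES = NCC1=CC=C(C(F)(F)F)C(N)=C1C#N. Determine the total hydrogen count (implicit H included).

Walk through each heavy atom and fill implicit hydrogens from standard valence (C 4, N 3, O 2, S 2, halogen 1):
  atom 1: N, bond orders sum to 1 (valence 3) → 2 H
  atom 2: C, bond orders sum to 2 (valence 4) → 2 H
  atom 3: C, bond orders sum to 4 (valence 4) → 0 H
  atom 4: C, bond orders sum to 3 (valence 4) → 1 H
  atom 5: C, bond orders sum to 3 (valence 4) → 1 H
  atom 6: C, bond orders sum to 4 (valence 4) → 0 H
  atom 7: C, bond orders sum to 4 (valence 4) → 0 H
  atom 8: F (halogen, monovalent) → 0 H
  atom 9: F (halogen, monovalent) → 0 H
  atom 10: F (halogen, monovalent) → 0 H
  atom 11: C, bond orders sum to 4 (valence 4) → 0 H
  atom 12: N, bond orders sum to 1 (valence 3) → 2 H
  atom 13: C, bond orders sum to 4 (valence 4) → 0 H
  atom 14: C, bond orders sum to 4 (valence 4) → 0 H
  atom 15: N, bond orders sum to 3 (valence 3) → 0 H
Total hydrogens: 8.

8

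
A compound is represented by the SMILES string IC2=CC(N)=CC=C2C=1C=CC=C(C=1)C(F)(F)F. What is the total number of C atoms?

Count every carbon token in the SMILES (each C, including those in ring-closure positions and inside branches).
Carbon count: 13.

13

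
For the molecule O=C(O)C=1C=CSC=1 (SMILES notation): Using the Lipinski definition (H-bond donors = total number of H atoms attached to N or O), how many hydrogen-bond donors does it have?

1

Donors: find every N or O and count the H atoms it carries.
  atom 1 (O): bond orders sum to 2 → 0 H
  atom 3 (O): bond orders sum to 1 → 1 H
Lipinski HBD = 1.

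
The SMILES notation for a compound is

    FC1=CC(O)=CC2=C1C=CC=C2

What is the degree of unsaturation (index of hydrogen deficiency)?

7

Degree of unsaturation = (number of rings) + (number of π bonds).
Ring closures in the SMILES: 2.
π bonds: 5 double bonds (each 1 DoU) → 5 DoU from unsaturation.
Total DoU = 2 + 5 = 7.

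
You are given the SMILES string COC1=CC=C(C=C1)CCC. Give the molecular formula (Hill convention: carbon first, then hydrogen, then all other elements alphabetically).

Walk through each heavy atom and fill implicit hydrogens from standard valence (C 4, N 3, O 2, S 2, halogen 1):
  atom 1: C, bond orders sum to 1 (valence 4) → 3 H
  atom 2: O, bond orders sum to 2 (valence 2) → 0 H
  atom 3: C, bond orders sum to 4 (valence 4) → 0 H
  atom 4: C, bond orders sum to 3 (valence 4) → 1 H
  atom 5: C, bond orders sum to 3 (valence 4) → 1 H
  atom 6: C, bond orders sum to 4 (valence 4) → 0 H
  atom 7: C, bond orders sum to 3 (valence 4) → 1 H
  atom 8: C, bond orders sum to 3 (valence 4) → 1 H
  atom 9: C, bond orders sum to 2 (valence 4) → 2 H
  atom 10: C, bond orders sum to 2 (valence 4) → 2 H
  atom 11: C, bond orders sum to 1 (valence 4) → 3 H
Totals → C:10, H:14, O:1.
In Hill order: C10H14O.

C10H14O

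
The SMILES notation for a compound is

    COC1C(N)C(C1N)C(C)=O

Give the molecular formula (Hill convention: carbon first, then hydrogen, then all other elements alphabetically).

Walk through each heavy atom and fill implicit hydrogens from standard valence (C 4, N 3, O 2, S 2, halogen 1):
  atom 1: C, bond orders sum to 1 (valence 4) → 3 H
  atom 2: O, bond orders sum to 2 (valence 2) → 0 H
  atom 3: C, bond orders sum to 3 (valence 4) → 1 H
  atom 4: C, bond orders sum to 3 (valence 4) → 1 H
  atom 5: N, bond orders sum to 1 (valence 3) → 2 H
  atom 6: C, bond orders sum to 3 (valence 4) → 1 H
  atom 7: C, bond orders sum to 3 (valence 4) → 1 H
  atom 8: N, bond orders sum to 1 (valence 3) → 2 H
  atom 9: C, bond orders sum to 4 (valence 4) → 0 H
  atom 10: C, bond orders sum to 1 (valence 4) → 3 H
  atom 11: O, bond orders sum to 2 (valence 2) → 0 H
Totals → C:7, H:14, N:2, O:2.
In Hill order: C7H14N2O2.

C7H14N2O2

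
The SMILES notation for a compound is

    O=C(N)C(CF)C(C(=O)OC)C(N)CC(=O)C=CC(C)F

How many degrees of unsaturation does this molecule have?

4

Degree of unsaturation = (number of rings) + (number of π bonds).
Ring closures in the SMILES: 0.
π bonds: 4 double bonds (each 1 DoU) → 4 DoU from unsaturation.
Total DoU = 0 + 4 = 4.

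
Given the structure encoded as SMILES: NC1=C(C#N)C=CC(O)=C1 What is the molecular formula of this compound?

Walk through each heavy atom and fill implicit hydrogens from standard valence (C 4, N 3, O 2, S 2, halogen 1):
  atom 1: N, bond orders sum to 1 (valence 3) → 2 H
  atom 2: C, bond orders sum to 4 (valence 4) → 0 H
  atom 3: C, bond orders sum to 4 (valence 4) → 0 H
  atom 4: C, bond orders sum to 4 (valence 4) → 0 H
  atom 5: N, bond orders sum to 3 (valence 3) → 0 H
  atom 6: C, bond orders sum to 3 (valence 4) → 1 H
  atom 7: C, bond orders sum to 3 (valence 4) → 1 H
  atom 8: C, bond orders sum to 4 (valence 4) → 0 H
  atom 9: O, bond orders sum to 1 (valence 2) → 1 H
  atom 10: C, bond orders sum to 3 (valence 4) → 1 H
Totals → C:7, H:6, N:2, O:1.

C7H6N2O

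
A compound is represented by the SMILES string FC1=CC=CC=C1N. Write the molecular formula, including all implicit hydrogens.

Walk through each heavy atom and fill implicit hydrogens from standard valence (C 4, N 3, O 2, S 2, halogen 1):
  atom 1: F (halogen, monovalent) → 0 H
  atom 2: C, bond orders sum to 4 (valence 4) → 0 H
  atom 3: C, bond orders sum to 3 (valence 4) → 1 H
  atom 4: C, bond orders sum to 3 (valence 4) → 1 H
  atom 5: C, bond orders sum to 3 (valence 4) → 1 H
  atom 6: C, bond orders sum to 3 (valence 4) → 1 H
  atom 7: C, bond orders sum to 4 (valence 4) → 0 H
  atom 8: N, bond orders sum to 1 (valence 3) → 2 H
Totals → C:6, H:6, F:1, N:1.
In Hill order: C6H6FN.

C6H6FN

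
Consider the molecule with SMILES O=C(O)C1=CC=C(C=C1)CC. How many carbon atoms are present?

9

Count every carbon token in the SMILES (each C, including those in ring-closure positions and inside branches).
Carbon count: 9.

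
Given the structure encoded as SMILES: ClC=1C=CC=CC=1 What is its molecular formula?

C6H5Cl

Walk through each heavy atom and fill implicit hydrogens from standard valence (C 4, N 3, O 2, S 2, halogen 1):
  atom 1: Cl (halogen, monovalent) → 0 H
  atom 2: C, bond orders sum to 4 (valence 4) → 0 H
  atom 3: C, bond orders sum to 3 (valence 4) → 1 H
  atom 4: C, bond orders sum to 3 (valence 4) → 1 H
  atom 5: C, bond orders sum to 3 (valence 4) → 1 H
  atom 6: C, bond orders sum to 3 (valence 4) → 1 H
  atom 7: C, bond orders sum to 3 (valence 4) → 1 H
Totals → C:6, H:5, Cl:1.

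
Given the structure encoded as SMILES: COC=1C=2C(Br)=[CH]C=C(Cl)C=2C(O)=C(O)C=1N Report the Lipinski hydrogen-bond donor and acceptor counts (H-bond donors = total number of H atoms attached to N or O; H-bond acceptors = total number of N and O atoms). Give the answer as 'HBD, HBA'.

4, 4

Donors: find every N or O and count the H atoms it carries.
  atom 2 (O): bond orders sum to 2 → 0 H
  atom 13 (O): bond orders sum to 1 → 1 H
  atom 15 (O): bond orders sum to 1 → 1 H
  atom 17 (N): bond orders sum to 1 → 2 H
Lipinski HBD = 4.
Acceptors: N atoms = 1, O atoms = 3 → HBA = 4.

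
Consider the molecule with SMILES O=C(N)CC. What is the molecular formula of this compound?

Walk through each heavy atom and fill implicit hydrogens from standard valence (C 4, N 3, O 2, S 2, halogen 1):
  atom 1: O, bond orders sum to 2 (valence 2) → 0 H
  atom 2: C, bond orders sum to 4 (valence 4) → 0 H
  atom 3: N, bond orders sum to 1 (valence 3) → 2 H
  atom 4: C, bond orders sum to 2 (valence 4) → 2 H
  atom 5: C, bond orders sum to 1 (valence 4) → 3 H
Totals → C:3, H:7, N:1, O:1.
In Hill order: C3H7NO.

C3H7NO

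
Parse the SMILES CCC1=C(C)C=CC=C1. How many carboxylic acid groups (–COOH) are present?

Scan the SMILES for the carboxylic acid motif — none present.

0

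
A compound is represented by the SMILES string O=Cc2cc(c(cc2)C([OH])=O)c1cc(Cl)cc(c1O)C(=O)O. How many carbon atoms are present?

Count every carbon token in the SMILES (each C, including those in ring-closure positions and inside branches).
Carbon count: 15.

15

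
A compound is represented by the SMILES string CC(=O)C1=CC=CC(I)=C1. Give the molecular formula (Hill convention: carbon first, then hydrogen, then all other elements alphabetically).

Walk through each heavy atom and fill implicit hydrogens from standard valence (C 4, N 3, O 2, S 2, halogen 1):
  atom 1: C, bond orders sum to 1 (valence 4) → 3 H
  atom 2: C, bond orders sum to 4 (valence 4) → 0 H
  atom 3: O, bond orders sum to 2 (valence 2) → 0 H
  atom 4: C, bond orders sum to 4 (valence 4) → 0 H
  atom 5: C, bond orders sum to 3 (valence 4) → 1 H
  atom 6: C, bond orders sum to 3 (valence 4) → 1 H
  atom 7: C, bond orders sum to 3 (valence 4) → 1 H
  atom 8: C, bond orders sum to 4 (valence 4) → 0 H
  atom 9: I (halogen, monovalent) → 0 H
  atom 10: C, bond orders sum to 3 (valence 4) → 1 H
Totals → C:8, H:7, I:1, O:1.

C8H7IO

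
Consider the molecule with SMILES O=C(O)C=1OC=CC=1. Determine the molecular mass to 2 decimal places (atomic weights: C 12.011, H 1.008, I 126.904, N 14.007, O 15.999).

First, the molecular formula is C5H4O3 (counting implicit H from valence).
  C: 5 × 12.011 = 60.055
  H: 4 × 1.008 = 4.032
  O: 3 × 15.999 = 47.997
Sum: 5×12.011 + 4×1.008 + 3×15.999 = 112.084 → 112.08 g/mol.

112.08 g/mol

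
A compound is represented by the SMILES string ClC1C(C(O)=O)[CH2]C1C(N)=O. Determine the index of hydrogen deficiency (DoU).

3

Molecular formula: C6H8ClNO3.
DoU = (2C + 2 + N − H − X) / 2, where X is the halogen count and O/S are ignored.
    = (2·6 + 2 + 1 − 8 − 1) / 2 = 6 / 2 = 3.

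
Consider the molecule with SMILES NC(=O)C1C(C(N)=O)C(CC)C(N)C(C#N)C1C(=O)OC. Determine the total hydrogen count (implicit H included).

20

Walk through each heavy atom and fill implicit hydrogens from standard valence (C 4, N 3, O 2, S 2, halogen 1):
  atom 1: N, bond orders sum to 1 (valence 3) → 2 H
  atom 2: C, bond orders sum to 4 (valence 4) → 0 H
  atom 3: O, bond orders sum to 2 (valence 2) → 0 H
  atom 4: C, bond orders sum to 3 (valence 4) → 1 H
  atom 5: C, bond orders sum to 3 (valence 4) → 1 H
  atom 6: C, bond orders sum to 4 (valence 4) → 0 H
  atom 7: N, bond orders sum to 1 (valence 3) → 2 H
  atom 8: O, bond orders sum to 2 (valence 2) → 0 H
  atom 9: C, bond orders sum to 3 (valence 4) → 1 H
  atom 10: C, bond orders sum to 2 (valence 4) → 2 H
  atom 11: C, bond orders sum to 1 (valence 4) → 3 H
  atom 12: C, bond orders sum to 3 (valence 4) → 1 H
  atom 13: N, bond orders sum to 1 (valence 3) → 2 H
  atom 14: C, bond orders sum to 3 (valence 4) → 1 H
  atom 15: C, bond orders sum to 4 (valence 4) → 0 H
  atom 16: N, bond orders sum to 3 (valence 3) → 0 H
  atom 17: C, bond orders sum to 3 (valence 4) → 1 H
  atom 18: C, bond orders sum to 4 (valence 4) → 0 H
  atom 19: O, bond orders sum to 2 (valence 2) → 0 H
  atom 20: O, bond orders sum to 2 (valence 2) → 0 H
  atom 21: C, bond orders sum to 1 (valence 4) → 3 H
Total hydrogens: 20.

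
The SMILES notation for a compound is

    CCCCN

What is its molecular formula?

Walk through each heavy atom and fill implicit hydrogens from standard valence (C 4, N 3, O 2, S 2, halogen 1):
  atom 1: C, bond orders sum to 1 (valence 4) → 3 H
  atom 2: C, bond orders sum to 2 (valence 4) → 2 H
  atom 3: C, bond orders sum to 2 (valence 4) → 2 H
  atom 4: C, bond orders sum to 2 (valence 4) → 2 H
  atom 5: N, bond orders sum to 1 (valence 3) → 2 H
Totals → C:4, H:11, N:1.

C4H11N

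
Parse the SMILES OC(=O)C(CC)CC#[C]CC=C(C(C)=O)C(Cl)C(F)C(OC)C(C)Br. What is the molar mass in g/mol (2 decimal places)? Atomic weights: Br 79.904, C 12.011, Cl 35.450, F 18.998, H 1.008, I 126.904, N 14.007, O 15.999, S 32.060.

First, the molecular formula is C18H25BrClFO4 (counting implicit H from valence).
  Br: 1 × 79.904 = 79.904
  C: 18 × 12.011 = 216.198
  Cl: 1 × 35.450 = 35.450
  F: 1 × 18.998 = 18.998
  H: 25 × 1.008 = 25.200
  O: 4 × 15.999 = 63.996
Sum: 1×79.904 + 18×12.011 + 1×35.450 + 1×18.998 + 25×1.008 + 4×15.999 = 439.746 → 439.75 g/mol.

439.75 g/mol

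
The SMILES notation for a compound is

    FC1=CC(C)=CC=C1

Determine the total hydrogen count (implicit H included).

7

Walk through each heavy atom and fill implicit hydrogens from standard valence (C 4, N 3, O 2, S 2, halogen 1):
  atom 1: F (halogen, monovalent) → 0 H
  atom 2: C, bond orders sum to 4 (valence 4) → 0 H
  atom 3: C, bond orders sum to 3 (valence 4) → 1 H
  atom 4: C, bond orders sum to 4 (valence 4) → 0 H
  atom 5: C, bond orders sum to 1 (valence 4) → 3 H
  atom 6: C, bond orders sum to 3 (valence 4) → 1 H
  atom 7: C, bond orders sum to 3 (valence 4) → 1 H
  atom 8: C, bond orders sum to 3 (valence 4) → 1 H
Total hydrogens: 7.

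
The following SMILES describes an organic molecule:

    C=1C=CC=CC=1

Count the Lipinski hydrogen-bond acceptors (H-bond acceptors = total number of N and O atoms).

N atoms: 0; O atoms: 0.
Lipinski HBA = 0 + 0 = 0.

0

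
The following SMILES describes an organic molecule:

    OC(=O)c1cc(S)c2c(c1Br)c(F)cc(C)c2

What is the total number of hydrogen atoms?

8

Walk through each heavy atom and fill implicit hydrogens from standard valence (C 4, N 3, O 2, S 2, halogen 1); for lowercase aromatic atoms, an aromatic c carries 1 H when it has two neighbours and 0 H with three, and aromatic n carries 0 H:
  atom 1: O, bond orders sum to 1 (valence 2) → 1 H
  atom 2: C, bond orders sum to 4 (valence 4) → 0 H
  atom 3: O, bond orders sum to 2 (valence 2) → 0 H
  atom 4: aromatic c, 3 neighbours → 0 H
  atom 5: aromatic c, 2 neighbours → 1 H
  atom 6: aromatic c, 3 neighbours → 0 H
  atom 7: S, bond orders sum to 1 (valence 2) → 1 H
  atom 8: aromatic c, 3 neighbours → 0 H
  atom 9: aromatic c, 3 neighbours → 0 H
  atom 10: aromatic c, 3 neighbours → 0 H
  atom 11: Br (halogen, monovalent) → 0 H
  atom 12: aromatic c, 3 neighbours → 0 H
  atom 13: F (halogen, monovalent) → 0 H
  atom 14: aromatic c, 2 neighbours → 1 H
  atom 15: aromatic c, 3 neighbours → 0 H
  atom 16: C, bond orders sum to 1 (valence 4) → 3 H
  atom 17: aromatic c, 2 neighbours → 1 H
Total hydrogens: 8.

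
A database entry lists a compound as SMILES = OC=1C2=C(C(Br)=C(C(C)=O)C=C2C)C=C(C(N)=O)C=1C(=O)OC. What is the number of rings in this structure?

2

In SMILES, each pair of matching ring-closure digits denotes one ring-closing bond; the number of such bonds equals the number of independent rings.
Ring-closure bonds here: 2.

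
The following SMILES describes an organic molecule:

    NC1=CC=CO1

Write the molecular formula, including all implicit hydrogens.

C4H5NO

Walk through each heavy atom and fill implicit hydrogens from standard valence (C 4, N 3, O 2, S 2, halogen 1):
  atom 1: N, bond orders sum to 1 (valence 3) → 2 H
  atom 2: C, bond orders sum to 4 (valence 4) → 0 H
  atom 3: C, bond orders sum to 3 (valence 4) → 1 H
  atom 4: C, bond orders sum to 3 (valence 4) → 1 H
  atom 5: C, bond orders sum to 3 (valence 4) → 1 H
  atom 6: O, bond orders sum to 2 (valence 2) → 0 H
Totals → C:4, H:5, N:1, O:1.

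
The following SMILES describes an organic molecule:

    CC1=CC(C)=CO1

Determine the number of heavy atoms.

7

Every atom symbol written in the SMILES (organic subset) is one heavy atom; implicit H are not written.
Heavy atoms by element → C:6, O:1.
Total: 7.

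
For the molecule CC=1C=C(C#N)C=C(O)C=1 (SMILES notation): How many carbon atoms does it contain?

8

Count every carbon token in the SMILES (each C, including those in ring-closure positions and inside branches).
Carbon count: 8.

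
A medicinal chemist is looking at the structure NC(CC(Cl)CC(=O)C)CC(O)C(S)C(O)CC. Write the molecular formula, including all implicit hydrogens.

Walk through each heavy atom and fill implicit hydrogens from standard valence (C 4, N 3, O 2, S 2, halogen 1):
  atom 1: N, bond orders sum to 1 (valence 3) → 2 H
  atom 2: C, bond orders sum to 3 (valence 4) → 1 H
  atom 3: C, bond orders sum to 2 (valence 4) → 2 H
  atom 4: C, bond orders sum to 3 (valence 4) → 1 H
  atom 5: Cl (halogen, monovalent) → 0 H
  atom 6: C, bond orders sum to 2 (valence 4) → 2 H
  atom 7: C, bond orders sum to 4 (valence 4) → 0 H
  atom 8: O, bond orders sum to 2 (valence 2) → 0 H
  atom 9: C, bond orders sum to 1 (valence 4) → 3 H
  atom 10: C, bond orders sum to 2 (valence 4) → 2 H
  atom 11: C, bond orders sum to 3 (valence 4) → 1 H
  atom 12: O, bond orders sum to 1 (valence 2) → 1 H
  atom 13: C, bond orders sum to 3 (valence 4) → 1 H
  atom 14: S, bond orders sum to 1 (valence 2) → 1 H
  atom 15: C, bond orders sum to 3 (valence 4) → 1 H
  atom 16: O, bond orders sum to 1 (valence 2) → 1 H
  atom 17: C, bond orders sum to 2 (valence 4) → 2 H
  atom 18: C, bond orders sum to 1 (valence 4) → 3 H
Totals → C:12, H:24, Cl:1, N:1, O:3, S:1.

C12H24ClNO3S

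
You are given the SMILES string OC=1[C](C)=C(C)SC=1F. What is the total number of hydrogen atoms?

7

Walk through each heavy atom and fill implicit hydrogens from standard valence (C 4, N 3, O 2, S 2, halogen 1):
  atom 1: O, bond orders sum to 1 (valence 2) → 1 H
  atom 2: C, bond orders sum to 4 (valence 4) → 0 H
  atom 3: C with explicit H count 0
  atom 4: C, bond orders sum to 1 (valence 4) → 3 H
  atom 5: C, bond orders sum to 4 (valence 4) → 0 H
  atom 6: C, bond orders sum to 1 (valence 4) → 3 H
  atom 7: S, bond orders sum to 2 (valence 2) → 0 H
  atom 8: C, bond orders sum to 4 (valence 4) → 0 H
  atom 9: F (halogen, monovalent) → 0 H
Total hydrogens: 7.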